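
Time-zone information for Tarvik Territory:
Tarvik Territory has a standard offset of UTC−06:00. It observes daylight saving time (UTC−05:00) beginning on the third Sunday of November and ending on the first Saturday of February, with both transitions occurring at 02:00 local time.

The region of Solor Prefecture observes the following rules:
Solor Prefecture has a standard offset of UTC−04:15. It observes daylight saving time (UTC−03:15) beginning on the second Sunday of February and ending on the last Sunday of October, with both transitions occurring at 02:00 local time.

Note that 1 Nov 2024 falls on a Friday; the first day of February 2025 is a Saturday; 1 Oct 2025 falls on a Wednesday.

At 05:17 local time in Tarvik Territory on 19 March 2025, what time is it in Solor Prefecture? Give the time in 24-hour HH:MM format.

08:02

1 November 2024 is a Friday, so the first Sunday is November 3 and the third is November 17.
1 February 2025 is a Saturday, so the first Saturday is February 1.
Daylight saving runs 17 November 2024 – 1 February 2025; 19 March 2025 is outside that window, so Tarvik Territory is on standard time at UTC−06:00.
05:17 Tarvik Territory + 6h = 11:17 UTC.
1 February 2025 is a Saturday, so the first Sunday is February 2 and the second is February 9.
1 October 2025 is a Wednesday, so Sundays fall on 5, 12, 19, 26; the last is October 26.
At the standard offset (UTC−04:15), 11:17 UTC − 4h15m = 07:02 Solor Prefecture standard time.
Daylight saving runs 9 February – 26 October; the standard-time date in Solor Prefecture, 19 March 2025, is inside that window, so Solor Prefecture is at UTC−03:15.
11:17 UTC − 3h15m = 08:02 Solor Prefecture.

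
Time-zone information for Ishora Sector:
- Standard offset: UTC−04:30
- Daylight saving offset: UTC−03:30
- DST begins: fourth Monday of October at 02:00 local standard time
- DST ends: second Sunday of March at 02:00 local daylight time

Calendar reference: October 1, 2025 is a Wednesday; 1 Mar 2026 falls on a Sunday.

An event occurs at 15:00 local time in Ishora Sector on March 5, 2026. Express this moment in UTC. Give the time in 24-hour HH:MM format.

1 October 2025 is a Wednesday, so the first Monday is October 6 and the fourth is October 27.
1 March 2026 is a Sunday, so the first Sunday is March 1 and the second is March 8.
Daylight saving runs 27 October 2025 – 8 March 2026; March 5, 2026 is inside that window, so Ishora Sector is at UTC−03:30.
15:00 local + 3h30m = 18:30 UTC.

18:30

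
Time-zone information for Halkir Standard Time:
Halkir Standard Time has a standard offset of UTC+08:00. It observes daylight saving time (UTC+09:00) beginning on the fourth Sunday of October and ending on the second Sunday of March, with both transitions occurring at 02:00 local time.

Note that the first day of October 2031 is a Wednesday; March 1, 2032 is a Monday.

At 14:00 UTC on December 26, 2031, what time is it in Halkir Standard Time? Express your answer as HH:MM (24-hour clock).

1 October 2031 is a Wednesday, so the first Sunday is October 5 and the fourth is October 26.
1 March 2032 is a Monday, so the first Sunday is March 7 and the second is March 14.
At the standard offset (UTC+08:00), 14:00 UTC + 8h = 22:00 Halkir Standard Time standard time.
The standard-time date in Halkir Standard Time, December 26, 2031, lies within the daylight-saving period (26 October 2031 – 14 March 2032), so Halkir Standard Time is on daylight time, UTC+09:00.
14:00 UTC + 9h = 23:00 local.

23:00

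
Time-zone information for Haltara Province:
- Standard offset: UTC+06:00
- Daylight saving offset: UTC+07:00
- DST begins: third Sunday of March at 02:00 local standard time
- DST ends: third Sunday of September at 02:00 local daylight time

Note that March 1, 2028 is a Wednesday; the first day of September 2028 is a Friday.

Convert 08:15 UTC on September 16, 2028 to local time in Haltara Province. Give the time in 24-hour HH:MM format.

1 March 2028 is a Wednesday, so the first Sunday is March 5 and the third is March 19.
1 September 2028 is a Friday, so the first Sunday is September 3 and the third is September 17.
At the standard offset (UTC+06:00), 08:15 UTC + 6h = 14:15 Haltara Province standard time.
The standard-time date in Haltara Province, September 16, 2028, falls between 19 March and 17 September, so daylight saving is in effect and Haltara Province is at UTC+07:00.
08:15 UTC + 7h = 15:15 local.

15:15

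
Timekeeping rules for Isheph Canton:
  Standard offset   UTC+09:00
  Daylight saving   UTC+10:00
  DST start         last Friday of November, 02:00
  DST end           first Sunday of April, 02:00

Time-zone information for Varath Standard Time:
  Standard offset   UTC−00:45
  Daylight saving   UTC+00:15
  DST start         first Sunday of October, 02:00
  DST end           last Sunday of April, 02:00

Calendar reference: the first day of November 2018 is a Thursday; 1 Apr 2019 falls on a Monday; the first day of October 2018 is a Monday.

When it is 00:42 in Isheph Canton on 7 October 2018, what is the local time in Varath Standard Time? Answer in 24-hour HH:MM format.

1 November 2018 is a Thursday, so Fridays fall on 2, 9, 16, 23, 30; the last is November 30.
1 April 2019 is a Monday, so the first Sunday is April 7.
Daylight saving runs 30 November 2018 – 7 April 2019; 7 October 2018 is outside that window, so Isheph Canton is on standard time at UTC+09:00.
00:42 Isheph Canton − 9h = 15:42 UTC (rolling into the previous day, 6 October 2018).
1 October 2018 is a Monday, so the first Sunday is October 7.
1 April 2019 is a Monday, so Sundays fall on 7, 14, 21, 28; the last is April 28.
At the standard offset (UTC−00:45), 15:42 UTC − 0h45m = 14:57 Varath Standard Time standard time.
The standard-time date in Varath Standard Time, 6 October 2018, does not fall between 7 October 2018 and 28 April 2019, so daylight saving is not in effect and Varath Standard Time is at UTC−00:45.
15:42 UTC − 0h45m = 14:57 Varath Standard Time.

14:57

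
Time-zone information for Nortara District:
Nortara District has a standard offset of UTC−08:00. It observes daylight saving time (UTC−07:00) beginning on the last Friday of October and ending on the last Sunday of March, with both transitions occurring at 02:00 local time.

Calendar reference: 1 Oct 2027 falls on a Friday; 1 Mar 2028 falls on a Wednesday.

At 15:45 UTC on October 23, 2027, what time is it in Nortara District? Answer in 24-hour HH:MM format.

07:45

1 October 2027 is a Friday, so Fridays fall on 1, 8, 15, 22, 29; the last is October 29.
1 March 2028 is a Wednesday, so Sundays fall on 5, 12, 19, 26; the last is March 26.
At the standard offset (UTC−08:00), 15:45 UTC − 8h = 07:45 Nortara District standard time.
The standard-time date in Nortara District, October 23, 2027, does not fall between 29 October 2027 and 26 March 2028, so daylight saving is not in effect and Nortara District is at UTC−08:00.
15:45 UTC − 8h = 07:45 local.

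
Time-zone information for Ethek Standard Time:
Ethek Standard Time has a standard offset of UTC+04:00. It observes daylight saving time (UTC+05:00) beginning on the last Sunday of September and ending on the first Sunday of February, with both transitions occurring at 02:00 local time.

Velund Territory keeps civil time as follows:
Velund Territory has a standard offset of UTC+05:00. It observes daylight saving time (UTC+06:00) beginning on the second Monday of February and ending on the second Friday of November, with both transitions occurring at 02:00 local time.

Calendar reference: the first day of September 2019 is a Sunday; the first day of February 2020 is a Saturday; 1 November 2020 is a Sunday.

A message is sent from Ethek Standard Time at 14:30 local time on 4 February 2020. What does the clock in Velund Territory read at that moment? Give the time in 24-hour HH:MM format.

15:30

1 September 2019 is a Sunday, so Sundays fall on 1, 8, 15, 22, 29; the last is September 29.
1 February 2020 is a Saturday, so the first Sunday is February 2.
Daylight saving runs 29 September 2019 – 2 February 2020; 4 February 2020 is outside that window, so Ethek Standard Time is on standard time at UTC+04:00.
14:30 Ethek Standard Time − 4h = 10:30 UTC.
1 February 2020 is a Saturday, so the first Monday is February 3 and the second is February 10.
1 November 2020 is a Sunday, so the first Friday is November 6 and the second is November 13.
At the standard offset (UTC+05:00), 10:30 UTC + 5h = 15:30 Velund Territory standard time.
Daylight saving runs 10 February – 13 November; the standard-time date in Velund Territory, 4 February 2020, is outside that window, so Velund Territory is on standard time at UTC+05:00.
10:30 UTC + 5h = 15:30 Velund Territory.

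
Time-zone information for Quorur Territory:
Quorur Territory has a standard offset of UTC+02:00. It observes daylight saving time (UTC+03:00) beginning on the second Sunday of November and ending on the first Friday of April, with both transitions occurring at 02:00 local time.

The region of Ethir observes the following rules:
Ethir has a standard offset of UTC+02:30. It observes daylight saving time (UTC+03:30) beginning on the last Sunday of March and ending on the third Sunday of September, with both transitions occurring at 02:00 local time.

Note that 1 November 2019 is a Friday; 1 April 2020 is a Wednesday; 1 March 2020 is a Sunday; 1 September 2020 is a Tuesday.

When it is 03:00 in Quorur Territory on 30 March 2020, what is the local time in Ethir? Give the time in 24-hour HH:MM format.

03:30

1 November 2019 is a Friday, so the first Sunday is November 3 and the second is November 10.
1 April 2020 is a Wednesday, so the first Friday is April 3.
Daylight saving runs 10 November 2019 – 3 April 2020; 30 March 2020 is inside that window, so Quorur Territory is at UTC+03:00.
03:00 Quorur Territory − 3h = 00:00 UTC.
1 March 2020 is a Sunday, so Sundays fall on 1, 8, 15, 22, 29; the last is March 29.
1 September 2020 is a Tuesday, so the first Sunday is September 6 and the third is September 20.
At the standard offset (UTC+02:30), 00:00 UTC + 2h30m = 02:30 Ethir standard time.
The standard-time date in Ethir, 30 March 2020, falls between 29 March and 20 September, so daylight saving is in effect and Ethir is at UTC+03:30.
00:00 UTC + 3h30m = 03:30 Ethir.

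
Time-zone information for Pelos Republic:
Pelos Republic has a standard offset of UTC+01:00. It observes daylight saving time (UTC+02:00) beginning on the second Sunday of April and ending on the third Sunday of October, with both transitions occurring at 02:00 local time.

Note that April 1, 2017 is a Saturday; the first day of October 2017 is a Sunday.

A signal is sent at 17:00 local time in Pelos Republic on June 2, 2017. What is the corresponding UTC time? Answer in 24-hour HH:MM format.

15:00

1 April 2017 is a Saturday, so the first Sunday is April 2 and the second is April 9.
1 October 2017 is a Sunday, so the first Sunday is October 1 and the third is October 15.
June 2, 2017 lies within the daylight-saving period (9 April – 15 October), so Pelos Republic is on daylight time, UTC+02:00.
17:00 local − 2h = 15:00 UTC.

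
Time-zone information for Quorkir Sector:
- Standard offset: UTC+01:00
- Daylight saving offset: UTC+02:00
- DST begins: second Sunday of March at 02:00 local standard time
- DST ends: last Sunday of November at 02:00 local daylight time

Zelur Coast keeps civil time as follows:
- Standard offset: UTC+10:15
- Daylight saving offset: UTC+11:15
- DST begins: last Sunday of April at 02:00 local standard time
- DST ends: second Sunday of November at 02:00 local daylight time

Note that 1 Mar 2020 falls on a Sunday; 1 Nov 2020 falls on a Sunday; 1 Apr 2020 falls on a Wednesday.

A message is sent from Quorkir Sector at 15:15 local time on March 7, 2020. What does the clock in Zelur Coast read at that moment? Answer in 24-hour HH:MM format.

00:30

1 March 2020 is a Sunday, so the first Sunday is March 1 and the second is March 8.
1 November 2020 is a Sunday, so Sundays fall on 1, 8, 15, 22, 29; the last is November 29.
Daylight saving runs 8 March – 29 November; March 7, 2020 is outside that window, so Quorkir Sector is on standard time at UTC+01:00.
15:15 Quorkir Sector − 1h = 14:15 UTC.
1 April 2020 is a Wednesday, so Sundays fall on 5, 12, 19, 26; the last is April 26.
1 November 2020 is a Sunday, so the first Sunday is November 1 and the second is November 8.
At the standard offset (UTC+10:15), 14:15 UTC + 10h15m = 00:30 Zelur Coast standard time (rolling into the next day, 8 March 2020).
The standard-time date in Zelur Coast, March 8, 2020, does not fall between 26 April and 8 November, so daylight saving is not in effect and Zelur Coast is at UTC+10:15.
14:15 UTC + 10h15m = 00:30 Zelur Coast (rolling into the next day, 8 March 2020).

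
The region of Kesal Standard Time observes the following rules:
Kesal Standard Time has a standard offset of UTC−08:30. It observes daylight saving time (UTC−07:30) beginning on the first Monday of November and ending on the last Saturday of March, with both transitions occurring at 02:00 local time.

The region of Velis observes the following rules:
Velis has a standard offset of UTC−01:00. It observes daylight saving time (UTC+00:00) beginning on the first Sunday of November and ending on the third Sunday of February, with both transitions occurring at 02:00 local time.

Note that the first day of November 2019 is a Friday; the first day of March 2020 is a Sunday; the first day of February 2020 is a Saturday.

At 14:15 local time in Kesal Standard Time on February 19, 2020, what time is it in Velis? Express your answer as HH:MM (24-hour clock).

1 November 2019 is a Friday, so the first Monday is November 4.
1 March 2020 is a Sunday, so Saturdays fall on 7, 14, 21, 28; the last is March 28.
February 19, 2020 falls between 4 November 2019 and 28 March 2020, so daylight saving is in effect and Kesal Standard Time is at UTC−07:30.
14:15 Kesal Standard Time + 7h30m = 21:45 UTC.
1 November 2019 is a Friday, so the first Sunday is November 3.
1 February 2020 is a Saturday, so the first Sunday is February 2 and the third is February 16.
At the standard offset (UTC−01:00), 21:45 UTC − 1h = 20:45 Velis standard time.
The standard-time date in Velis, February 19, 2020, does not fall between 3 November 2019 and 16 February 2020, so daylight saving is not in effect and Velis is at UTC−01:00.
21:45 UTC − 1h = 20:45 Velis.

20:45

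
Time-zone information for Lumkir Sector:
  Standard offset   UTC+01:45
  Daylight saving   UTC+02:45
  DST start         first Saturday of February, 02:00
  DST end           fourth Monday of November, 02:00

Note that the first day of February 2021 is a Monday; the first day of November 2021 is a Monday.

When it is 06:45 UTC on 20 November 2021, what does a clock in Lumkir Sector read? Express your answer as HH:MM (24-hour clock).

1 February 2021 is a Monday, so the first Saturday is February 6.
1 November 2021 is a Monday, so the first Monday is November 1 and the fourth is November 22.
At the standard offset (UTC+01:45), 06:45 UTC + 1h45m = 08:30 Lumkir Sector standard time.
The standard-time date in Lumkir Sector, 20 November 2021, lies within the daylight-saving period (6 February – 22 November), so Lumkir Sector is on daylight time, UTC+02:45.
06:45 UTC + 2h45m = 09:30 local.

09:30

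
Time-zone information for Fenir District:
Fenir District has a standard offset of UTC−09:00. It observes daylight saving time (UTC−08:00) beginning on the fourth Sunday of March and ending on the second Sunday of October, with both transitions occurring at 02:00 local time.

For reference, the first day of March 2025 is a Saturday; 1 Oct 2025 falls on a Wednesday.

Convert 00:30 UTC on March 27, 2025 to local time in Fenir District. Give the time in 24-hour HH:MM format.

1 March 2025 is a Saturday, so the first Sunday is March 2 and the fourth is March 23.
1 October 2025 is a Wednesday, so the first Sunday is October 5 and the second is October 12.
At the standard offset (UTC−09:00), 00:30 UTC − 9h = 15:30 Fenir District standard time (rolling into the previous day, 26 March 2025).
The standard-time date in Fenir District, March 26, 2025, lies within the daylight-saving period (23 March – 12 October), so Fenir District is on daylight time, UTC−08:00.
00:30 UTC − 8h = 16:30 local (rolling into the previous day, 26 March 2025).

16:30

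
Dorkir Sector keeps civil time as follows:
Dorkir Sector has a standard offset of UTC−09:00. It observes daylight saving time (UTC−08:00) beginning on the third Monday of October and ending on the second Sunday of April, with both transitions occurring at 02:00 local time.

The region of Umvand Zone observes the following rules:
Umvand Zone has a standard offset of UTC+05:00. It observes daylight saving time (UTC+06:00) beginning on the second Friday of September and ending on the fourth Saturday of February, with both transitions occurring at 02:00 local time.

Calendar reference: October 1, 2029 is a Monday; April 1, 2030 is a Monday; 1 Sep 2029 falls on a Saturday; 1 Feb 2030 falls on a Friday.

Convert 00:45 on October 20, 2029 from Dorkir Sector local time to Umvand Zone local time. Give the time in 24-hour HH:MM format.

14:45

1 October 2029 is a Monday, so the first Monday is October 1 and the third is October 15.
1 April 2030 is a Monday, so the first Sunday is April 7 and the second is April 14.
October 20, 2029 falls between 15 October 2029 and 14 April 2030, so daylight saving is in effect and Dorkir Sector is at UTC−08:00.
00:45 Dorkir Sector + 8h = 08:45 UTC.
1 September 2029 is a Saturday, so the first Friday is September 7 and the second is September 14.
1 February 2030 is a Friday, so the first Saturday is February 2 and the fourth is February 23.
At the standard offset (UTC+05:00), 08:45 UTC + 5h = 13:45 Umvand Zone standard time.
The standard-time date in Umvand Zone, October 20, 2029, lies within the daylight-saving period (14 September 2029 – 23 February 2030), so Umvand Zone is on daylight time, UTC+06:00.
08:45 UTC + 6h = 14:45 Umvand Zone.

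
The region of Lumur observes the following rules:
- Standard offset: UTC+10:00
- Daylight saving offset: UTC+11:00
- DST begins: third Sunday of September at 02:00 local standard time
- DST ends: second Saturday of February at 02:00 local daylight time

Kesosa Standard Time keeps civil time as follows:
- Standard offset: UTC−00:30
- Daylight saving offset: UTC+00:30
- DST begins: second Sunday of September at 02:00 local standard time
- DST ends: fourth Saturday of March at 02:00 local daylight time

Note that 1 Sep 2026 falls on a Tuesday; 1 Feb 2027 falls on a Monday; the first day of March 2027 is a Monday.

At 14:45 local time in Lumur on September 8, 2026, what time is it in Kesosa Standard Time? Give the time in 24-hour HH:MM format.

1 September 2026 is a Tuesday, so the first Sunday is September 6 and the third is September 20.
1 February 2027 is a Monday, so the first Saturday is February 6 and the second is February 13.
September 8, 2026 is outside the daylight-saving period (20 September 2026 – 13 February 2027), so Lumur is on standard time, UTC+10:00.
14:45 Lumur − 10h = 04:45 UTC.
1 September 2026 is a Tuesday, so the first Sunday is September 6 and the second is September 13.
1 March 2027 is a Monday, so the first Saturday is March 6 and the fourth is March 27.
At the standard offset (UTC−00:30), 04:45 UTC − 0h30m = 04:15 Kesosa Standard Time standard time.
The standard-time date in Kesosa Standard Time, September 8, 2026, does not fall between 13 September 2026 and 27 March 2027, so daylight saving is not in effect and Kesosa Standard Time is at UTC−00:30.
04:45 UTC − 0h30m = 04:15 Kesosa Standard Time.

04:15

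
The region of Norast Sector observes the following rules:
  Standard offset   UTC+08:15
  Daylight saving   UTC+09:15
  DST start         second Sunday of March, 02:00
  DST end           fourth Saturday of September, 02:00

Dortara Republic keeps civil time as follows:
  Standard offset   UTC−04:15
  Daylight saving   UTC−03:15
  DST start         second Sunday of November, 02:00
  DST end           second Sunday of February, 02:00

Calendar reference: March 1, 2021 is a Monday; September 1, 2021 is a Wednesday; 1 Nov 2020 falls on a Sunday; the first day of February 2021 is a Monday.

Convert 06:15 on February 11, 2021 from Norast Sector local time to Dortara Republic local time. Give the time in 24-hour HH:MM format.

18:45

1 March 2021 is a Monday, so the first Sunday is March 7 and the second is March 14.
1 September 2021 is a Wednesday, so the first Saturday is September 4 and the fourth is September 25.
February 11, 2021 does not fall between 14 March and 25 September, so daylight saving is not in effect and Norast Sector is at UTC+08:15.
06:15 Norast Sector − 8h15m = 22:00 UTC (rolling into the previous day, 10 February 2021).
1 November 2020 is a Sunday, so the first Sunday is November 1 and the second is November 8.
1 February 2021 is a Monday, so the first Sunday is February 7 and the second is February 14.
At the standard offset (UTC−04:15), 22:00 UTC − 4h15m = 17:45 Dortara Republic standard time.
The standard-time date in Dortara Republic, February 10, 2021, falls between 8 November 2020 and 14 February 2021, so daylight saving is in effect and Dortara Republic is at UTC−03:15.
22:00 UTC − 3h15m = 18:45 Dortara Republic.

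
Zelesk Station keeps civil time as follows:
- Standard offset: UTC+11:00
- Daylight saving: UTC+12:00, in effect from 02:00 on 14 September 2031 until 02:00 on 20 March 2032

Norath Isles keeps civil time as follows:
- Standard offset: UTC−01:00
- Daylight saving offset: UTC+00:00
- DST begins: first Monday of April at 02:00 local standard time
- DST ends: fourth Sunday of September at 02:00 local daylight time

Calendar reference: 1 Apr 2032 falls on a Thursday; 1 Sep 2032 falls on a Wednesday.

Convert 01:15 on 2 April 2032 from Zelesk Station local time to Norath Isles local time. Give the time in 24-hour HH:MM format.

2 April 2032 is outside the daylight-saving period (14 September 2031 – 20 March 2032), so Zelesk Station is on standard time, UTC+11:00.
01:15 Zelesk Station − 11h = 14:15 UTC (rolling into the previous day, 1 April 2032).
1 April 2032 is a Thursday, so the first Monday is April 5.
1 September 2032 is a Wednesday, so the first Sunday is September 5 and the fourth is September 26.
At the standard offset (UTC−01:00), 14:15 UTC − 1h = 13:15 Norath Isles standard time.
The standard-time date in Norath Isles, 1 April 2032, does not fall between 5 April and 26 September, so daylight saving is not in effect and Norath Isles is at UTC−01:00.
14:15 UTC − 1h = 13:15 Norath Isles.

13:15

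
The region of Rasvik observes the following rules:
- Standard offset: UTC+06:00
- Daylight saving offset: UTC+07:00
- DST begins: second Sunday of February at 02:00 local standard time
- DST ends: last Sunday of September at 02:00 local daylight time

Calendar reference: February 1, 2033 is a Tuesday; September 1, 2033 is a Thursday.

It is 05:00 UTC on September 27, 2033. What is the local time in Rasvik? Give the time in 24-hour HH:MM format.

11:00

1 February 2033 is a Tuesday, so the first Sunday is February 6 and the second is February 13.
1 September 2033 is a Thursday, so Sundays fall on 4, 11, 18, 25; the last is September 25.
At the standard offset (UTC+06:00), 05:00 UTC + 6h = 11:00 Rasvik standard time.
The standard-time date in Rasvik, September 27, 2033, is outside the daylight-saving period (13 February – 25 September), so Rasvik is on standard time, UTC+06:00.
05:00 UTC + 6h = 11:00 local.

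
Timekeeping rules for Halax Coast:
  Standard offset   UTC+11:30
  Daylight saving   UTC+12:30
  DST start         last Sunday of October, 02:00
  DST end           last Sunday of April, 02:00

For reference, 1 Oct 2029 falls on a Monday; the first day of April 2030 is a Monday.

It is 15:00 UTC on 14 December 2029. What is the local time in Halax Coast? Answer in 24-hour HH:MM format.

03:30

1 October 2029 is a Monday, so Sundays fall on 7, 14, 21, 28; the last is October 28.
1 April 2030 is a Monday, so Sundays fall on 7, 14, 21, 28; the last is April 28.
At the standard offset (UTC+11:30), 15:00 UTC + 11h30m = 02:30 Halax Coast standard time (rolling into the next day, 15 December 2029).
Daylight saving runs 28 October 2029 – 28 April 2030; the standard-time date in Halax Coast, 15 December 2029, is inside that window, so Halax Coast is at UTC+12:30.
15:00 UTC + 12h30m = 03:30 local (rolling into the next day, 15 December 2029).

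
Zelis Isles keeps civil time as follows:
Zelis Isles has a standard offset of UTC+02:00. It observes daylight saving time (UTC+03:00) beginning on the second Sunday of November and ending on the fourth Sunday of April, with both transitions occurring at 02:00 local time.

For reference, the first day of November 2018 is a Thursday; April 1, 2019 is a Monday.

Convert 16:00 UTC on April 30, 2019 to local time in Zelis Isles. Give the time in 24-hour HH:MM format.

1 November 2018 is a Thursday, so the first Sunday is November 4 and the second is November 11.
1 April 2019 is a Monday, so the first Sunday is April 7 and the fourth is April 28.
At the standard offset (UTC+02:00), 16:00 UTC + 2h = 18:00 Zelis Isles standard time.
The standard-time date in Zelis Isles, April 30, 2019, does not fall between 11 November 2018 and 28 April 2019, so daylight saving is not in effect and Zelis Isles is at UTC+02:00.
16:00 UTC + 2h = 18:00 local.

18:00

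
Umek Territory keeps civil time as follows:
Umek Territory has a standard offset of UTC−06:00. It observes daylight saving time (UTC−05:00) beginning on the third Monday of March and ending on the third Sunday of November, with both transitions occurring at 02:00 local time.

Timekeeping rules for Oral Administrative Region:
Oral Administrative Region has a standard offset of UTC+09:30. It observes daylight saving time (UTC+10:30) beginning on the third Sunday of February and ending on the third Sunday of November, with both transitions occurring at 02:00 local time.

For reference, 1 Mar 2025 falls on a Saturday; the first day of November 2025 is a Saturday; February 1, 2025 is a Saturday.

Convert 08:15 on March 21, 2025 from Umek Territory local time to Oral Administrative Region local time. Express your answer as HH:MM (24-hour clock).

1 March 2025 is a Saturday, so the first Monday is March 3 and the third is March 17.
1 November 2025 is a Saturday, so the first Sunday is November 2 and the third is November 16.
March 21, 2025 lies within the daylight-saving period (17 March – 16 November), so Umek Territory is on daylight time, UTC−05:00.
08:15 Umek Territory + 5h = 13:15 UTC.
1 February 2025 is a Saturday, so the first Sunday is February 2 and the third is February 16.
1 November 2025 is a Saturday, so the first Sunday is November 2 and the third is November 16.
At the standard offset (UTC+09:30), 13:15 UTC + 9h30m = 22:45 Oral Administrative Region standard time.
The standard-time date in Oral Administrative Region, March 21, 2025, lies within the daylight-saving period (16 February – 16 November), so Oral Administrative Region is on daylight time, UTC+10:30.
13:15 UTC + 10h30m = 23:45 Oral Administrative Region.

23:45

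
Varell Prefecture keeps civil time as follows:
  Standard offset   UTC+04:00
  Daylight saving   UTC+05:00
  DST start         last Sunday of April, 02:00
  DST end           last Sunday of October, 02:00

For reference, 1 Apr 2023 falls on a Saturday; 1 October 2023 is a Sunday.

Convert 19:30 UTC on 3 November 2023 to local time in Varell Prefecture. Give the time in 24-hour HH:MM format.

1 April 2023 is a Saturday, so Sundays fall on 2, 9, 16, 23, 30; the last is April 30.
1 October 2023 is a Sunday, so Sundays fall on 1, 8, 15, 22, 29; the last is October 29.
At the standard offset (UTC+04:00), 19:30 UTC + 4h = 23:30 Varell Prefecture standard time.
Daylight saving runs 30 April – 29 October; the standard-time date in Varell Prefecture, 3 November 2023, is outside that window, so Varell Prefecture is on standard time at UTC+04:00.
19:30 UTC + 4h = 23:30 local.

23:30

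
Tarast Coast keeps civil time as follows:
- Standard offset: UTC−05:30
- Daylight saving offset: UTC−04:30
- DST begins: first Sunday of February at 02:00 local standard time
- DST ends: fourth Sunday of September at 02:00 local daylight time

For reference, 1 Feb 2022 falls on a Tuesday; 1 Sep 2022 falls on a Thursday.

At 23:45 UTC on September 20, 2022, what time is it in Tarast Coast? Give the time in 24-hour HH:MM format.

19:15

1 February 2022 is a Tuesday, so the first Sunday is February 6.
1 September 2022 is a Thursday, so the first Sunday is September 4 and the fourth is September 25.
At the standard offset (UTC−05:30), 23:45 UTC − 5h30m = 18:15 Tarast Coast standard time.
The standard-time date in Tarast Coast, September 20, 2022, lies within the daylight-saving period (6 February – 25 September), so Tarast Coast is on daylight time, UTC−04:30.
23:45 UTC − 4h30m = 19:15 local.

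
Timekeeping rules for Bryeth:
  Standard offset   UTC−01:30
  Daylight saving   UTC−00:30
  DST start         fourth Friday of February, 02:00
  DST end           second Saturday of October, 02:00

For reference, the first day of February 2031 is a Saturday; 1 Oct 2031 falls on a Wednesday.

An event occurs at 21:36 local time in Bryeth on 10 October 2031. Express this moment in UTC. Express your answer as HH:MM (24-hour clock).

1 February 2031 is a Saturday, so the first Friday is February 7 and the fourth is February 28.
1 October 2031 is a Wednesday, so the first Saturday is October 4 and the second is October 11.
10 October 2031 falls between 28 February and 11 October, so daylight saving is in effect and Bryeth is at UTC−00:30.
21:36 local + 0h30m = 22:06 UTC.

22:06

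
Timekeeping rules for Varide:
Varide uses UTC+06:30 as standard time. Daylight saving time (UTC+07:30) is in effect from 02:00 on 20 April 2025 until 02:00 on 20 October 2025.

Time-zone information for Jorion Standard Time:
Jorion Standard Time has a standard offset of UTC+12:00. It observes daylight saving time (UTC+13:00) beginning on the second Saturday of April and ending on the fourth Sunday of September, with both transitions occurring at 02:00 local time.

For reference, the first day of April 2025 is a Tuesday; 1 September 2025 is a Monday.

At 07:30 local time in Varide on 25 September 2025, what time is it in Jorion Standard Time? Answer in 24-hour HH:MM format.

13:00

25 September 2025 lies within the daylight-saving period (20 April – 20 October), so Varide is on daylight time, UTC+07:30.
07:30 Varide − 7h30m = 00:00 UTC.
1 April 2025 is a Tuesday, so the first Saturday is April 5 and the second is April 12.
1 September 2025 is a Monday, so the first Sunday is September 7 and the fourth is September 28.
At the standard offset (UTC+12:00), 00:00 UTC + 12h = 12:00 Jorion Standard Time standard time.
The standard-time date in Jorion Standard Time, 25 September 2025, falls between 12 April and 28 September, so daylight saving is in effect and Jorion Standard Time is at UTC+13:00.
00:00 UTC + 13h = 13:00 Jorion Standard Time.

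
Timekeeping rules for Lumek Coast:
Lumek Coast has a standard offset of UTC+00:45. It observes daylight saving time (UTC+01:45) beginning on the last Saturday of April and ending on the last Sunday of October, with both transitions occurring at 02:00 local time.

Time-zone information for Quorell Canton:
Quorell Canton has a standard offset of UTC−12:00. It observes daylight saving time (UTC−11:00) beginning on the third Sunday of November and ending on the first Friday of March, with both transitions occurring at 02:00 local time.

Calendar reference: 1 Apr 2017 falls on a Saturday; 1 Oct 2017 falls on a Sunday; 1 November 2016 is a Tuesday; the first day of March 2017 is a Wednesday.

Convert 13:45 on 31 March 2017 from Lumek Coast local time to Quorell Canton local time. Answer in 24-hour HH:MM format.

01:00

1 April 2017 is a Saturday, so Saturdays fall on 1, 8, 15, 22, 29; the last is April 29.
1 October 2017 is a Sunday, so Sundays fall on 1, 8, 15, 22, 29; the last is October 29.
31 March 2017 is outside the daylight-saving period (29 April – 29 October), so Lumek Coast is on standard time, UTC+00:45.
13:45 Lumek Coast − 0h45m = 13:00 UTC.
1 November 2016 is a Tuesday, so the first Sunday is November 6 and the third is November 20.
1 March 2017 is a Wednesday, so the first Friday is March 3.
At the standard offset (UTC−12:00), 13:00 UTC − 12h = 01:00 Quorell Canton standard time.
Daylight saving runs 20 November 2016 – 3 March 2017; the standard-time date in Quorell Canton, 31 March 2017, is outside that window, so Quorell Canton is on standard time at UTC−12:00.
13:00 UTC − 12h = 01:00 Quorell Canton.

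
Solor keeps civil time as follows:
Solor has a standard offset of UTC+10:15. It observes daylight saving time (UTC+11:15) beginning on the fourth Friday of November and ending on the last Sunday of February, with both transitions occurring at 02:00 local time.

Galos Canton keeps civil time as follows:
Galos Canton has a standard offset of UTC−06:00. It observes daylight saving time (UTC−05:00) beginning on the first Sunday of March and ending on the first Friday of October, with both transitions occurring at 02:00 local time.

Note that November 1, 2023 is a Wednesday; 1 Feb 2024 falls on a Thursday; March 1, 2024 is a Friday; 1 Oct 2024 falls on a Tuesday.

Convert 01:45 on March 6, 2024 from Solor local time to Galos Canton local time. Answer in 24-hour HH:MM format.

1 November 2023 is a Wednesday, so the first Friday is November 3 and the fourth is November 24.
1 February 2024 is a Thursday, so Sundays fall on 4, 11, 18, 25; the last is February 25.
Daylight saving runs 24 November 2023 – 25 February 2024; March 6, 2024 is outside that window, so Solor is on standard time at UTC+10:15.
01:45 Solor − 10h15m = 15:30 UTC (rolling into the previous day, 5 March 2024).
1 March 2024 is a Friday, so the first Sunday is March 3.
1 October 2024 is a Tuesday, so the first Friday is October 4.
At the standard offset (UTC−06:00), 15:30 UTC − 6h = 09:30 Galos Canton standard time.
Daylight saving runs 3 March – 4 October; the standard-time date in Galos Canton, March 5, 2024, is inside that window, so Galos Canton is at UTC−05:00.
15:30 UTC − 5h = 10:30 Galos Canton.

10:30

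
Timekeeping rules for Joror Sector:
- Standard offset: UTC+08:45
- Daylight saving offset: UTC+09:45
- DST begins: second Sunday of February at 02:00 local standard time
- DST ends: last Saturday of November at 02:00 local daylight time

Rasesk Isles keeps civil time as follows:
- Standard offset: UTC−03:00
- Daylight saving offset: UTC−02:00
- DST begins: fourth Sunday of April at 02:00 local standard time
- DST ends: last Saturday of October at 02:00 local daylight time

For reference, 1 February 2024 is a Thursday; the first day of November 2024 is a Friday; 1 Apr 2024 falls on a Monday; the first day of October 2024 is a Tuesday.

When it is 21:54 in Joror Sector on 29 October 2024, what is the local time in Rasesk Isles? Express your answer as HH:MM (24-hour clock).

1 February 2024 is a Thursday, so the first Sunday is February 4 and the second is February 11.
1 November 2024 is a Friday, so Saturdays fall on 2, 9, 16, 23, 30; the last is November 30.
Daylight saving runs 11 February – 30 November; 29 October 2024 is inside that window, so Joror Sector is at UTC+09:45.
21:54 Joror Sector − 9h45m = 12:09 UTC.
1 April 2024 is a Monday, so the first Sunday is April 7 and the fourth is April 28.
1 October 2024 is a Tuesday, so Saturdays fall on 5, 12, 19, 26; the last is October 26.
At the standard offset (UTC−03:00), 12:09 UTC − 3h = 09:09 Rasesk Isles standard time.
The standard-time date in Rasesk Isles, 29 October 2024, is outside the daylight-saving period (28 April – 26 October), so Rasesk Isles is on standard time, UTC−03:00.
12:09 UTC − 3h = 09:09 Rasesk Isles.

09:09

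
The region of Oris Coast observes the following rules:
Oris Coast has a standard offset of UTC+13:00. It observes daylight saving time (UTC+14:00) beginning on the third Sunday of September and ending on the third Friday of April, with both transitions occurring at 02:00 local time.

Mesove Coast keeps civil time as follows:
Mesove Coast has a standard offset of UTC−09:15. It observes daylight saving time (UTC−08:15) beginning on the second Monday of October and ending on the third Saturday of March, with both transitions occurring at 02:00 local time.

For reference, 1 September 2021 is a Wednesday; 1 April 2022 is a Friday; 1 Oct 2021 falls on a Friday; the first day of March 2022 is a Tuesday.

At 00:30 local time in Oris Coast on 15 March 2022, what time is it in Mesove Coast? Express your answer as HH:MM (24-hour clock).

02:15

1 September 2021 is a Wednesday, so the first Sunday is September 5 and the third is September 19.
1 April 2022 is a Friday, so the first Friday is April 1 and the third is April 15.
Daylight saving runs 19 September 2021 – 15 April 2022; 15 March 2022 is inside that window, so Oris Coast is at UTC+14:00.
00:30 Oris Coast − 14h = 10:30 UTC (rolling into the previous day, 14 March 2022).
1 October 2021 is a Friday, so the first Monday is October 4 and the second is October 11.
1 March 2022 is a Tuesday, so the first Saturday is March 5 and the third is March 19.
At the standard offset (UTC−09:15), 10:30 UTC − 9h15m = 01:15 Mesove Coast standard time.
Daylight saving runs 11 October 2021 – 19 March 2022; the standard-time date in Mesove Coast, 14 March 2022, is inside that window, so Mesove Coast is at UTC−08:15.
10:30 UTC − 8h15m = 02:15 Mesove Coast.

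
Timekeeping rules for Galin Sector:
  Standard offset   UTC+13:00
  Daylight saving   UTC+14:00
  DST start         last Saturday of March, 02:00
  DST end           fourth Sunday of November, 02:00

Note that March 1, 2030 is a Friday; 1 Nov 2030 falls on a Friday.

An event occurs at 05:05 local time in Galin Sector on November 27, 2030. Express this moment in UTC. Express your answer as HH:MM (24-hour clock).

1 March 2030 is a Friday, so Saturdays fall on 2, 9, 16, 23, 30; the last is March 30.
1 November 2030 is a Friday, so the first Sunday is November 3 and the fourth is November 24.
November 27, 2030 does not fall between 30 March and 24 November, so daylight saving is not in effect and Galin Sector is at UTC+13:00.
05:05 local − 13h = 16:05 UTC (rolling into the previous day, 26 November 2030).

16:05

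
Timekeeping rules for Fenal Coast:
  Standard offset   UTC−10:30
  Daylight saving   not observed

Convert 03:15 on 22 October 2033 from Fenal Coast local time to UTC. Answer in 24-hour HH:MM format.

13:45

Fenal Coast has no daylight saving, so its offset is UTC−10:30 year-round.
03:15 local + 10h30m = 13:45 UTC.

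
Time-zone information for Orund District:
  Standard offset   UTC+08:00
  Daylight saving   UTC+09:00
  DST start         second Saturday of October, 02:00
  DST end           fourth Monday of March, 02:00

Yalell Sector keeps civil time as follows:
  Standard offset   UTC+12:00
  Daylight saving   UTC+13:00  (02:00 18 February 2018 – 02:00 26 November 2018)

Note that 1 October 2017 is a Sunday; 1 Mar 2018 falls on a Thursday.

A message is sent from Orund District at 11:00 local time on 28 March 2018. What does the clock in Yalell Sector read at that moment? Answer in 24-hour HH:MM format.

1 October 2017 is a Sunday, so the first Saturday is October 7 and the second is October 14.
1 March 2018 is a Thursday, so the first Monday is March 5 and the fourth is March 26.
28 March 2018 is outside the daylight-saving period (14 October 2017 – 26 March 2018), so Orund District is on standard time, UTC+08:00.
11:00 Orund District − 8h = 03:00 UTC.
At the standard offset (UTC+12:00), 03:00 UTC + 12h = 15:00 Yalell Sector standard time.
The standard-time date in Yalell Sector, 28 March 2018, lies within the daylight-saving period (18 February – 26 November), so Yalell Sector is on daylight time, UTC+13:00.
03:00 UTC + 13h = 16:00 Yalell Sector.

16:00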